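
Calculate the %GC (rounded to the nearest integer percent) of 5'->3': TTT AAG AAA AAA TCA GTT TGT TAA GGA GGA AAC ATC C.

30%

Scanning the sequence gives C=4, T=10, G=7, A=16.
G+C = 7 + 4 = 11 out of 37 bases
%GC = 11/37 × 100 = 29.73% ≈ 30%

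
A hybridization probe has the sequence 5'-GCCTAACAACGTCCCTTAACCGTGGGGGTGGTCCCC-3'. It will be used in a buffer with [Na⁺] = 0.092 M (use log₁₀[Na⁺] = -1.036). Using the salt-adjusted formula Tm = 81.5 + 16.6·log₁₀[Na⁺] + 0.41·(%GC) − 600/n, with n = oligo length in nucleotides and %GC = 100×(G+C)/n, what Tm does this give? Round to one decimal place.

Length n = 36. Base counts: T=7, C=13, G=10, A=6
G+C = 23, so %GC = 23/36 × 100 = 63.889%
Salt term: 16.6 × (-1.036) = -17.198
GC term: 0.41 × 63.889 = 26.194; length term: −600/36 = −16.667
Tm = 81.5 + (-17.198) + 26.194 − 16.667 = 73.829 → 73.8°C

73.8°C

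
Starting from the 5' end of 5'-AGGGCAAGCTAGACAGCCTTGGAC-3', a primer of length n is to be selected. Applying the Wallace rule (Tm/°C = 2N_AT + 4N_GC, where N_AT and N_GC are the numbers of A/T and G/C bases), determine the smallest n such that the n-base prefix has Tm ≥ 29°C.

First 8 bases: AGGGCAAG → Tm = 26°C (< 29°C)
First 9 bases: AGGGCAAGC → Tm = 30°C (≥ 29°C)
Since every base adds ≥2°C, Tm only increases with n, so the threshold is first crossed at n = 9.

n = 9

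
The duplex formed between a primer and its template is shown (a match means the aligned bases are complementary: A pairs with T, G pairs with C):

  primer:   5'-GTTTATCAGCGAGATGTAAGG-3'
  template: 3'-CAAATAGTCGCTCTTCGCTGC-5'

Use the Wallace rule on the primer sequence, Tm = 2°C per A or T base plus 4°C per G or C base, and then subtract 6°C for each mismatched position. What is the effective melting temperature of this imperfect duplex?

Primer base counts: A=6, T=6, G=7, C=2 → A+T=12, G+C=9
Perfect-match Tm = 2(12) + 4(9) = 24 + 36 = 60°C
Mismatches (positions where the bases are not complementary): 4 (at positions 15, 17, 18, 20)
Effective Tm = 60 − 4×6 = 60 − 24 = 36°C

36°C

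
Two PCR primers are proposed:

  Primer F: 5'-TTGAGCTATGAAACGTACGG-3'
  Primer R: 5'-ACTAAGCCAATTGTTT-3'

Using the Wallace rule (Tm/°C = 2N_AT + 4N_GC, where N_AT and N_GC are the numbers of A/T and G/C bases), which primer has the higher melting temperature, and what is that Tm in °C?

Primer F: A+T=11, G+C=9 → Tm = 2(11)+4(9) = 58°C
Primer R: A+T=11, G+C=5 → Tm = 2(11)+4(5) = 42°C
58°C vs 42°C → primer F is higher.

Primer F, 58°C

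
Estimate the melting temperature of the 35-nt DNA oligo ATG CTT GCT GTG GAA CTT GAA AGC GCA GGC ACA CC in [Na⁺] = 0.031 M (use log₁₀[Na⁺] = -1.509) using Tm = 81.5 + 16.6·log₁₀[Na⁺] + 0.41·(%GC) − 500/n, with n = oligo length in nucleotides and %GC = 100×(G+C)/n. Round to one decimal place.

64.4°C

Length n = 35. Counting bases: A=9, G=10, T=7, C=9
G+C = 19, so %GC = 19/35 × 100 = 54.286%
Salt term: 16.6 × (-1.509) = -25.049
GC term: 0.41 × 54.286 = 22.257; length term: −500/35 = −14.286
Tm = 81.5 + (-25.049) + 22.257 − 14.286 = 64.422 → 64.4°C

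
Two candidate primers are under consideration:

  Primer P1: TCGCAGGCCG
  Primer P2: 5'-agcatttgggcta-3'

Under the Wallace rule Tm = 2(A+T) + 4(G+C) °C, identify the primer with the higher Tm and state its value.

Primer P1: A+T=2, G+C=8 → Tm = 2(2)+4(8) = 36°C
Primer P2: A+T=7, G+C=6 → Tm = 2(7)+4(6) = 38°C
36°C vs 38°C → primer P2 is higher.

Primer P2, 38°C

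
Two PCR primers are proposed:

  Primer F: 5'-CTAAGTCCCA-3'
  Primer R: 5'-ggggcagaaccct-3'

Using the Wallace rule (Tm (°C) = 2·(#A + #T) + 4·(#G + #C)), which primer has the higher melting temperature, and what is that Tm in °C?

Primer R, 44°C

Primer F: A+T=5, G+C=5 → Tm = 2(5)+4(5) = 30°C
Primer R: A+T=4, G+C=9 → Tm = 2(4)+4(9) = 44°C
30°C vs 44°C → primer R is higher.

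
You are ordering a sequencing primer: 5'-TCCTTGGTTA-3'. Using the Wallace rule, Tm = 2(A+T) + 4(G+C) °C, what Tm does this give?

28°C

Counting bases: A=1, G=2, T=5, C=2
AT pairs contribute 6, GC pairs contribute 4.
Tm = 4·4 + 2·6 = 16 + 12 = 28°C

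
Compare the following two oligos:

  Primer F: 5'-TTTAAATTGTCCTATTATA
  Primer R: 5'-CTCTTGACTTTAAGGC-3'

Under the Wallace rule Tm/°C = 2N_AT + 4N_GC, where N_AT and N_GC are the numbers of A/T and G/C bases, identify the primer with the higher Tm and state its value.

Primer F: A+T=16, G+C=3 → Tm = 2(16)+4(3) = 44°C
Primer R: A+T=9, G+C=7 → Tm = 2(9)+4(7) = 46°C
44°C vs 46°C → primer R is higher.

Primer R, 46°C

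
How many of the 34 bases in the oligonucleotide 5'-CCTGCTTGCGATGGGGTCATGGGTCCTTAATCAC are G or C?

C=9, A=5, G=10, T=10
Total G or C: 10 + 9 = 19

19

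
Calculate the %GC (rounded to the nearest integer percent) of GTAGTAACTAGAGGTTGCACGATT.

42%

Base counts: A=7, T=7, G=7, C=3
G+C = 7 + 3 = 10 out of 24 bases
%GC = 10/24 × 100 = 41.67% ≈ 42%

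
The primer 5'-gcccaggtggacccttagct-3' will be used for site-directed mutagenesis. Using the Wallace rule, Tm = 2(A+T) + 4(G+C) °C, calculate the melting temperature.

66°C

Counting bases: G=6, A=3, T=4, C=7
AT pairs contribute 7, GC pairs contribute 13.
Tm = 4·13 + 2·7 = 52 + 14 = 66°C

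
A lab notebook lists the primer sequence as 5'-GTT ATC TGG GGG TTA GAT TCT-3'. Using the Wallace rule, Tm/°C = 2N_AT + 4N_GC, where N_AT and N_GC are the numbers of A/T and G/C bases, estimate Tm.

60°C

Scanning the sequence gives A=3, C=2, T=9, G=7.
So N_AT = 12 and N_GC = 9.
Tm = 2(12) + 4(9) = 24 + 36 = 60°C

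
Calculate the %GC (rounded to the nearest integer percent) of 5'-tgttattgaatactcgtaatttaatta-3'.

T=13, G=3, A=9, C=2
G+C = 3 + 2 = 5 out of 27 bases
%GC = 5/27 × 100 = 18.52% ≈ 19%

19%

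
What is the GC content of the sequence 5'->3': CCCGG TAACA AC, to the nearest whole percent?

A=4, T=1, C=5, G=2
G+C = 2 + 5 = 7 out of 12 bases
%GC = 7/12 × 100 = 58.33% ≈ 58%

58%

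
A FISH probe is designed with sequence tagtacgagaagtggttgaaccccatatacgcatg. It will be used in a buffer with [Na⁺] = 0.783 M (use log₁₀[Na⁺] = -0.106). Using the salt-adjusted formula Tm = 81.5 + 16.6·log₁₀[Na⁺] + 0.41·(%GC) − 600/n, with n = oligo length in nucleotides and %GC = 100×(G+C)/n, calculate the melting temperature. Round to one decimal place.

Length n = 35. Counting bases: A=11, C=7, G=9, T=8
G+C = 16, so %GC = 16/35 × 100 = 45.714%
Salt term: 16.6 × (-0.106) = -1.76
GC term: 0.41 × 45.714 = 18.743; length term: −600/35 = −17.143
Tm = 81.5 + (-1.76) + 18.743 − 17.143 = 81.34 → 81.3°C

81.3°C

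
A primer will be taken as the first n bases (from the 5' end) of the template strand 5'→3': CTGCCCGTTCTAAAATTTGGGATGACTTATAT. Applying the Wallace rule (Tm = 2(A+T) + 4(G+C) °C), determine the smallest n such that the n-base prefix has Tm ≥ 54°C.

n = 19

First 18 bases: CTGCCCGTTCTAAAATTT → Tm = 50°C (< 54°C)
First 19 bases: CTGCCCGTTCTAAAATTTG → Tm = 54°C (≥ 54°C)
Each additional base adds 2°C (A/T) or 4°C (G/C), so Tm is non-decreasing in n; n = 19 is the first length to reach 54°C.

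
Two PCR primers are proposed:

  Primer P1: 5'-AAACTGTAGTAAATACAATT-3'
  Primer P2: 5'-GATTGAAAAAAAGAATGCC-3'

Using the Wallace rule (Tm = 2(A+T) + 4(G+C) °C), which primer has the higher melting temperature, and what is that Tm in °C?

Primer P2, 50°C

Primer P1: A+T=16, G+C=4 → Tm = 2(16)+4(4) = 48°C
Primer P2: A+T=13, G+C=6 → Tm = 2(13)+4(6) = 50°C
48°C vs 50°C → primer P2 is higher.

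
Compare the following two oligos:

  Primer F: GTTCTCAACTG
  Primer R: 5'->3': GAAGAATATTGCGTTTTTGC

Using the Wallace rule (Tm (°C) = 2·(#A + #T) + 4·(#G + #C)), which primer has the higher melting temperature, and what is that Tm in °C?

Primer F: A+T=6, G+C=5 → Tm = 2(6)+4(5) = 32°C
Primer R: A+T=13, G+C=7 → Tm = 2(13)+4(7) = 54°C
32°C vs 54°C → primer R is higher.

Primer R, 54°C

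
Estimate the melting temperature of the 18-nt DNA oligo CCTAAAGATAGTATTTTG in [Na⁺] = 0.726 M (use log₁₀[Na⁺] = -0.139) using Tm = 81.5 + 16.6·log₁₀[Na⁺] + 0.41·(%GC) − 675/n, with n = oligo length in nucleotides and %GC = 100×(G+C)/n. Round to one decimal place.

53.1°C

Length n = 18. Scanning the sequence gives C=2, G=3, A=6, T=7.
G+C = 5, so %GC = 5/18 × 100 = 27.778%
Salt term: 16.6 × (-0.139) = -2.307
GC term: 0.41 × 27.778 = 11.389; length term: −675/18 = −37.5
Tm = 81.5 + (-2.307) + 11.389 − 37.5 = 53.082 → 53.1°C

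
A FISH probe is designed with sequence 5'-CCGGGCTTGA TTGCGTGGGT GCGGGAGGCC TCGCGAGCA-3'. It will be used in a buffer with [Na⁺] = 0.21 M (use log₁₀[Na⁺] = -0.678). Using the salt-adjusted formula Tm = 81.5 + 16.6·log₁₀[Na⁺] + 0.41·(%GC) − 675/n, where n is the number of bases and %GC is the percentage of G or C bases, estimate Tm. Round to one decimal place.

Length n = 39. Scanning the sequence gives C=10, T=7, G=18, A=4.
G+C = 28, so %GC = 28/39 × 100 = 71.795%
Salt term: 16.6 × (-0.678) = -11.255
GC term: 0.41 × 71.795 = 29.436; length term: −675/39 = −17.308
Tm = 81.5 + (-11.255) + 29.436 − 17.308 = 82.373 → 82.4°C

82.4°C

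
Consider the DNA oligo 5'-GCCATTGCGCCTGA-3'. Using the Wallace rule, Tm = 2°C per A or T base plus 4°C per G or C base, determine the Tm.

46°C

Scanning the sequence gives A=2, C=5, G=4, T=3.
A+T = 5, G+C = 9
Tm = 2×5 + 4×9 = 46°C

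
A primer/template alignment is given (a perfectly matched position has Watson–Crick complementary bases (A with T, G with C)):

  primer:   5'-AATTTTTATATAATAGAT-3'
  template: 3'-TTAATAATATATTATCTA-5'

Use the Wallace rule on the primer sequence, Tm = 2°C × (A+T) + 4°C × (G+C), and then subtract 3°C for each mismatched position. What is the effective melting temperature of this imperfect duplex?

Primer base counts: A=8, T=9, G=1, C=0 → A+T=17, G+C=1
Perfect-match Tm = 2(17) + 4(1) = 34 + 4 = 38°C
Mismatches (positions where the bases are not complementary): 1 (at position 5)
Effective Tm = 38 − 1×3 = 38 − 3 = 35°C

35°C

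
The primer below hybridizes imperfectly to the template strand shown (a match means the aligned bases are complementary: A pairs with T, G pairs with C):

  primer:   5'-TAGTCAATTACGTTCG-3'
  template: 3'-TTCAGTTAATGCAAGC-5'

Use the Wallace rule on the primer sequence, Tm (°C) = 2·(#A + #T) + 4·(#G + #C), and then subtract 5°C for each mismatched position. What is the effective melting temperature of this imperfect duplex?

Primer base counts: A=4, T=6, G=3, C=3 → A+T=10, G+C=6
Perfect-match Tm = 2(10) + 4(6) = 20 + 24 = 44°C
Mismatches (positions where the bases are not complementary): 1 (at position 1)
Effective Tm = 44 − 1×5 = 44 − 5 = 39°C

39°C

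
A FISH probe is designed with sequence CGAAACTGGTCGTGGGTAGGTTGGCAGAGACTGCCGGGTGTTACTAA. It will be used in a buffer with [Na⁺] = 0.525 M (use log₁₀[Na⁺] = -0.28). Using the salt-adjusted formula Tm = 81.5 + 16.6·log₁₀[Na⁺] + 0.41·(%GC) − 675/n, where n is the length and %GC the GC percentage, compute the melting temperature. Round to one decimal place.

85.2°C

Length n = 47. A=10, G=18, T=11, C=8
G+C = 26, so %GC = 26/47 × 100 = 55.319%
Salt term: 16.6 × (-0.28) = -4.648
GC term: 0.41 × 55.319 = 22.681; length term: −675/47 = −14.362
Tm = 81.5 + (-4.648) + 22.681 − 14.362 = 85.171 → 85.2°C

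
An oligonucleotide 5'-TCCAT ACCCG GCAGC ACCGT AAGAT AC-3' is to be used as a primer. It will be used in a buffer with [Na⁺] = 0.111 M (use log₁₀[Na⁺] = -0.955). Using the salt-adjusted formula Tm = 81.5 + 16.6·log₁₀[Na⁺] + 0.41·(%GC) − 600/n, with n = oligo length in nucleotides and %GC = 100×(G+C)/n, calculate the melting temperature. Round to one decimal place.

66.2°C

Length n = 27. Base counts: A=8, T=4, G=5, C=10
G+C = 15, so %GC = 15/27 × 100 = 55.556%
Salt term: 16.6 × (-0.955) = -15.853
GC term: 0.41 × 55.556 = 22.778; length term: −600/27 = −22.222
Tm = 81.5 + (-15.853) + 22.778 − 22.222 = 66.203 → 66.2°C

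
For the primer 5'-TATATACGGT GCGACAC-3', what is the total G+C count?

Counting bases: C=4, G=4, T=4, A=5
Total G or C: 4 + 4 = 8

8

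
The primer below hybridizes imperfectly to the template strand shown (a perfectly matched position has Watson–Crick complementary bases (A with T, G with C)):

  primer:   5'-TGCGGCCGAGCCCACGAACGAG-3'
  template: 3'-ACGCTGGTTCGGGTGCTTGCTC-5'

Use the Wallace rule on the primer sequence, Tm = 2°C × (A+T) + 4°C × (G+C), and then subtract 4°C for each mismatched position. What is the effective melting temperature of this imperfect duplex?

Primer base counts: A=5, T=1, G=8, C=8 → A+T=6, G+C=16
Perfect-match Tm = 2(6) + 4(16) = 12 + 64 = 76°C
Mismatches (positions where the bases are not complementary): 2 (at positions 5, 8)
Effective Tm = 76 − 2×4 = 76 − 8 = 68°C

68°C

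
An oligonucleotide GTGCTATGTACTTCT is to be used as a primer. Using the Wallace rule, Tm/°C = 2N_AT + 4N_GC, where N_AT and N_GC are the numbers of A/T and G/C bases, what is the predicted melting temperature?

Counting bases: T=7, C=3, A=2, G=3
A+T = 9, G+C = 6
Tm = 2(9) + 4(6) = 18 + 24 = 42°C

42°C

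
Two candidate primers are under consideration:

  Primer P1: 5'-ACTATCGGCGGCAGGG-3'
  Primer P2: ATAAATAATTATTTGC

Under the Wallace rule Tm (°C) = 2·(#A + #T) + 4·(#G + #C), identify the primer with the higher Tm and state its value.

Primer P1: A+T=5, G+C=11 → Tm = 2(5)+4(11) = 54°C
Primer P2: A+T=14, G+C=2 → Tm = 2(14)+4(2) = 36°C
54°C vs 36°C → primer P1 is higher.

Primer P1, 54°C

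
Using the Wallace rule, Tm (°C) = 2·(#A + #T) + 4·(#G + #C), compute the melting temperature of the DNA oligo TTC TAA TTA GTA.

28°C

A=4, T=6, C=1, G=1
AT pairs contribute 10, GC pairs contribute 2.
Tm = 4·2 + 2·10 = 8 + 20 = 28°C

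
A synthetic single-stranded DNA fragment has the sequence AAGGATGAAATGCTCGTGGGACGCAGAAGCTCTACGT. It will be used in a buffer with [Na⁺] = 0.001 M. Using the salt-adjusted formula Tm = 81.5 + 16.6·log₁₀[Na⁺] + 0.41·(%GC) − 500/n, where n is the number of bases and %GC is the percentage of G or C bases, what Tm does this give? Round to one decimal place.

39.2°C

Length n = 37. C=7, G=12, T=7, A=11
G+C = 19, so %GC = 19/37 × 100 = 51.351%
Salt term: 16.6 × (-3) = -49.8
GC term: 0.41 × 51.351 = 21.054; length term: −500/37 = −13.514
Tm = 81.5 + (-49.8) + 21.054 − 13.514 = 39.24 → 39.2°C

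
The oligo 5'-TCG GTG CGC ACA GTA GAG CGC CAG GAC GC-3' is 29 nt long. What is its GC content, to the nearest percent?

Counting bases: A=6, C=9, T=3, G=11
G+C = 11 + 9 = 20 out of 29 bases
%GC = 20/29 × 100 = 68.97% ≈ 69%

69%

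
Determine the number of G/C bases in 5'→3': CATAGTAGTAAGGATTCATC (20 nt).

Base counts: G=4, A=7, T=6, C=3
G+C = 4 + 3 = 7

7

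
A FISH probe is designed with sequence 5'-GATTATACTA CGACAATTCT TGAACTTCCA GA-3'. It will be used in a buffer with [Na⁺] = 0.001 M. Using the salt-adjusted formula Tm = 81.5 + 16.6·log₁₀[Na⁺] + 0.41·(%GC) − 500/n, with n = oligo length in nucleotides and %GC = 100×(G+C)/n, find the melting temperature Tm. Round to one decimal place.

Length n = 32. Base counts: T=10, A=11, G=4, C=7
G+C = 11, so %GC = 11/32 × 100 = 34.375%
Salt term: 16.6 × (-3) = -49.8
GC term: 0.41 × 34.375 = 14.094; length term: −500/32 = −15.625
Tm = 81.5 + (-49.8) + 14.094 − 15.625 = 30.169 → 30.2°C

30.2°C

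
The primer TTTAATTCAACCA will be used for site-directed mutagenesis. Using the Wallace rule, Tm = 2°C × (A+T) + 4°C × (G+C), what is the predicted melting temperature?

Counting bases: C=3, A=5, T=5, G=0
So N_AT = 10 and N_GC = 3.
Tm = 4·3 + 2·10 = 12 + 20 = 32°C

32°C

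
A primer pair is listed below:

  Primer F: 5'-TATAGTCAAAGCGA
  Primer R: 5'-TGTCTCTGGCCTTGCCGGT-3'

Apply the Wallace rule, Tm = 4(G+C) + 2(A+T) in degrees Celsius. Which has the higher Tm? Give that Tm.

Primer F: A+T=9, G+C=5 → Tm = 2(9)+4(5) = 38°C
Primer R: A+T=7, G+C=12 → Tm = 2(7)+4(12) = 62°C
38°C vs 62°C → primer R is higher.

Primer R, 62°C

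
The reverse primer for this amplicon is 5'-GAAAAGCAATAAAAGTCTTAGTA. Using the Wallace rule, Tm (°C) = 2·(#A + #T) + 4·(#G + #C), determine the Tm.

Scanning the sequence gives A=12, T=5, C=2, G=4.
A+T = 17, G+C = 6
Tm = 2(17) + 4(6) = 34 + 24 = 58°C

58°C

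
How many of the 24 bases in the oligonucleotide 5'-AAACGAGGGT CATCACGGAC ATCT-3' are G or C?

12

Scanning the sequence gives C=6, G=6, T=4, A=8.
Total G or C: 6 + 6 = 12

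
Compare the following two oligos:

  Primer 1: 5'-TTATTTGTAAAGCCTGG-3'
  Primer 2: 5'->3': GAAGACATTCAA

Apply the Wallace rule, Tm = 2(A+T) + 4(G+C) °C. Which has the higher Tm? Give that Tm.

Primer 1, 46°C

Primer 1: A+T=11, G+C=6 → Tm = 2(11)+4(6) = 46°C
Primer 2: A+T=8, G+C=4 → Tm = 2(8)+4(4) = 32°C
46°C vs 32°C → primer 1 is higher.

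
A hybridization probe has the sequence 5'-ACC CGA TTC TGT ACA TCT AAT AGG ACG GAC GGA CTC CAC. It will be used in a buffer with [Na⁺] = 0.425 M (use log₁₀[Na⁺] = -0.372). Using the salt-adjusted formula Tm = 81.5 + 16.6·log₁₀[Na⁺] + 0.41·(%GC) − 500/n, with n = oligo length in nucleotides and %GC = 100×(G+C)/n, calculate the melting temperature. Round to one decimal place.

83.5°C

Length n = 39. Scanning the sequence gives T=8, C=12, G=8, A=11.
G+C = 20, so %GC = 20/39 × 100 = 51.282%
Salt term: 16.6 × (-0.372) = -6.175
GC term: 0.41 × 51.282 = 21.026; length term: −500/39 = −12.821
Tm = 81.5 + (-6.175) + 21.026 − 12.821 = 83.53 → 83.5°C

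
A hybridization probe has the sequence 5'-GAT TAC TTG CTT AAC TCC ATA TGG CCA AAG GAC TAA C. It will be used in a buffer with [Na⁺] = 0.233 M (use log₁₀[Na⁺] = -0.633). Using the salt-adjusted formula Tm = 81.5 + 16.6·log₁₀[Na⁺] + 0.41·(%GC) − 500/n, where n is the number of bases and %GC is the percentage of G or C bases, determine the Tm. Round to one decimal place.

Length n = 37. Scanning the sequence gives G=6, A=12, T=10, C=9.
G+C = 15, so %GC = 15/37 × 100 = 40.541%
Salt term: 16.6 × (-0.633) = -10.508
GC term: 0.41 × 40.541 = 16.622; length term: −500/37 = −13.514
Tm = 81.5 + (-10.508) + 16.622 − 13.514 = 74.1 → 74.1°C

74.1°C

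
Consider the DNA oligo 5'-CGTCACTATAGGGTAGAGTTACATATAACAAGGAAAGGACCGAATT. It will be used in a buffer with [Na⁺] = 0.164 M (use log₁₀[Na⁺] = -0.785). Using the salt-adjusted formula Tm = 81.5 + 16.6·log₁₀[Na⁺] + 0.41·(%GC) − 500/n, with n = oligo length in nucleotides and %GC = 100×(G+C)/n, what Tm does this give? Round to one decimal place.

73.6°C

Length n = 46. Base counts: G=11, C=7, T=10, A=18
G+C = 18, so %GC = 18/46 × 100 = 39.13%
Salt term: 16.6 × (-0.785) = -13.031
GC term: 0.41 × 39.13 = 16.043; length term: −500/46 = −10.87
Tm = 81.5 + (-13.031) + 16.043 − 10.87 = 73.642 → 73.6°C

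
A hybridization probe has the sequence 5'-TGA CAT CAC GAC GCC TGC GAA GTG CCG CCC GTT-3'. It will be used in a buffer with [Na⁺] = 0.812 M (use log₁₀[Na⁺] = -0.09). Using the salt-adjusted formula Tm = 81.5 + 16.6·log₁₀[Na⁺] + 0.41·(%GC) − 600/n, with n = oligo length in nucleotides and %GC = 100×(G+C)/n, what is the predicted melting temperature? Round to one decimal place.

Length n = 33. G=9, T=6, C=12, A=6
G+C = 21, so %GC = 21/33 × 100 = 63.636%
Salt term: 16.6 × (-0.09) = -1.494
GC term: 0.41 × 63.636 = 26.091; length term: −600/33 = −18.182
Tm = 81.5 + (-1.494) + 26.091 − 18.182 = 87.915 → 87.9°C

87.9°C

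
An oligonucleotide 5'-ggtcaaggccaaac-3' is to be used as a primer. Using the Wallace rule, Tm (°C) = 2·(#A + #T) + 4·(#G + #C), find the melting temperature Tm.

Base counts: A=5, G=4, C=4, T=1
A+T = 6, G+C = 8
Tm = 2(6) + 4(8) = 12 + 32 = 44°C

44°C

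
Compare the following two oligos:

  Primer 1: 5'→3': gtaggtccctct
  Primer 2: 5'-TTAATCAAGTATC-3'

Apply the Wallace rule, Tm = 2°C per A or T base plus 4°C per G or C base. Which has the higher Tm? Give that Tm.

Primer 1, 38°C

Primer 1: A+T=5, G+C=7 → Tm = 2(5)+4(7) = 38°C
Primer 2: A+T=10, G+C=3 → Tm = 2(10)+4(3) = 32°C
38°C vs 32°C → primer 1 is higher.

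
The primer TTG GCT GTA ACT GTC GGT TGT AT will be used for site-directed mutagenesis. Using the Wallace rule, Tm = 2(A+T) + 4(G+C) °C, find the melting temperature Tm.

Counting bases: T=10, C=3, G=7, A=3
So N_AT = 13 and N_GC = 10.
Tm = 2(13) + 4(10) = 26 + 40 = 66°C

66°C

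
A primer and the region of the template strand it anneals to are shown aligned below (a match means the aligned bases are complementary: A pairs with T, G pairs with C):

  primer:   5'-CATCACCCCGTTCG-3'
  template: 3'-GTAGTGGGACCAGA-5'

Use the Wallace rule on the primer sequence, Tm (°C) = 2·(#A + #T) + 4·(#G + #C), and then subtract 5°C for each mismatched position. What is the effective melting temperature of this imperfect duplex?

Primer base counts: A=2, T=3, G=2, C=7 → A+T=5, G+C=9
Perfect-match Tm = 2(5) + 4(9) = 10 + 36 = 46°C
Mismatches (positions where the bases are not complementary): 3 (at positions 9, 11, 14)
Effective Tm = 46 − 3×5 = 46 − 15 = 31°C

31°C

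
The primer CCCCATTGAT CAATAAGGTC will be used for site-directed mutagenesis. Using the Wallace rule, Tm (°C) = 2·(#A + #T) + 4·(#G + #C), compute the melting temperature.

58°C

Counting bases: A=6, G=3, C=6, T=5
A+T = 11, G+C = 9
Tm = 4·9 + 2·11 = 36 + 22 = 58°C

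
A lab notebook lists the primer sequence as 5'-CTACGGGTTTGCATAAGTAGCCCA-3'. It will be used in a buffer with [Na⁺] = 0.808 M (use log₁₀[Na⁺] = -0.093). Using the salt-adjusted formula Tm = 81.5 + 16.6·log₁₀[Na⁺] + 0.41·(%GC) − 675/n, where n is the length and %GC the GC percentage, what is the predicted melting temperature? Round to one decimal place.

72.3°C

Length n = 24. A=6, G=6, T=6, C=6
G+C = 12, so %GC = 12/24 × 100 = 50%
Salt term: 16.6 × (-0.093) = -1.544
GC term: 0.41 × 50 = 20.5; length term: −675/24 = −28.125
Tm = 81.5 + (-1.544) + 20.5 − 28.125 = 72.331 → 72.3°C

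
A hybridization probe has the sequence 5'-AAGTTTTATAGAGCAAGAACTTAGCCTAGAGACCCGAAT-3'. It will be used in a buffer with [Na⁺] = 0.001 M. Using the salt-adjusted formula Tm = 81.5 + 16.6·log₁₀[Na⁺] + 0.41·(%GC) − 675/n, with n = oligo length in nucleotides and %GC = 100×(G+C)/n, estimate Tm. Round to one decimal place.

30.2°C

Length n = 39. Scanning the sequence gives G=8, A=15, T=9, C=7.
G+C = 15, so %GC = 15/39 × 100 = 38.462%
Salt term: 16.6 × (-3) = -49.8
GC term: 0.41 × 38.462 = 15.769; length term: −675/39 = −17.308
Tm = 81.5 + (-49.8) + 15.769 − 17.308 = 30.161 → 30.2°C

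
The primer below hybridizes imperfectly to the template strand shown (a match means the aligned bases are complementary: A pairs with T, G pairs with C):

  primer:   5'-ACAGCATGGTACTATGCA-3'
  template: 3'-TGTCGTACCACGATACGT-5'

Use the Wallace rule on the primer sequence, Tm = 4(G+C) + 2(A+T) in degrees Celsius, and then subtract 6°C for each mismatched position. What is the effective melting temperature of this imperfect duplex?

46°C

Primer base counts: A=6, T=4, G=4, C=4 → A+T=10, G+C=8
Perfect-match Tm = 2(10) + 4(8) = 20 + 32 = 52°C
Mismatches (positions where the bases are not complementary): 1 (at position 11)
Effective Tm = 52 − 1×6 = 52 − 6 = 46°C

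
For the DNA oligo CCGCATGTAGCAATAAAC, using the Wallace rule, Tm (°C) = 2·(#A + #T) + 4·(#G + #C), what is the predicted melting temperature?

52°C

A=7, G=3, T=3, C=5
So N_AT = 10 and N_GC = 8.
Tm = 2×10 + 4×8 = 52°C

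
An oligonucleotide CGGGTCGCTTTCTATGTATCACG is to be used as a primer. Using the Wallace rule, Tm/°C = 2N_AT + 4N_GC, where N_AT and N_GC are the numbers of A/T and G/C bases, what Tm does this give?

70°C

Scanning the sequence gives A=3, C=6, G=6, T=8.
AT pairs contribute 11, GC pairs contribute 12.
Tm = 2×11 + 4×12 = 70°C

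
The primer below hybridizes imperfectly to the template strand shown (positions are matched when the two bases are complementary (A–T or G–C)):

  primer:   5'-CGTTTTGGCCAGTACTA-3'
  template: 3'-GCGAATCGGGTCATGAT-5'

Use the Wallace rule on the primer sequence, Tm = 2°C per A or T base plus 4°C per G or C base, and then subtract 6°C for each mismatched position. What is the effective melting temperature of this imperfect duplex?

Primer base counts: A=3, T=6, G=4, C=4 → A+T=9, G+C=8
Perfect-match Tm = 2(9) + 4(8) = 18 + 32 = 50°C
Mismatches (positions where the bases are not complementary): 3 (at positions 3, 6, 8)
Effective Tm = 50 − 3×6 = 50 − 18 = 32°C

32°C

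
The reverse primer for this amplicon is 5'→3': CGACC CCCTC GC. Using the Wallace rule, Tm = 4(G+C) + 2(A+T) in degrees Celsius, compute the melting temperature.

44°C

T=1, C=8, G=2, A=1
So N_AT = 2 and N_GC = 10.
Tm = 2×2 + 4×10 = 44°C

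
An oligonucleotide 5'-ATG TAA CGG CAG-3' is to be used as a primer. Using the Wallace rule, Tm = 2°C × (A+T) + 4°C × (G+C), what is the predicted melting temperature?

36°C

C=2, A=4, G=4, T=2
So N_AT = 6 and N_GC = 6.
Tm = 2×6 + 4×6 = 36°C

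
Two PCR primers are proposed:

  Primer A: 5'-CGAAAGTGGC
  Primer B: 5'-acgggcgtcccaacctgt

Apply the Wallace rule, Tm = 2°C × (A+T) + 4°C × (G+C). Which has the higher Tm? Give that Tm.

Primer B, 60°C

Primer A: A+T=4, G+C=6 → Tm = 2(4)+4(6) = 32°C
Primer B: A+T=6, G+C=12 → Tm = 2(6)+4(12) = 60°C
32°C vs 60°C → primer B is higher.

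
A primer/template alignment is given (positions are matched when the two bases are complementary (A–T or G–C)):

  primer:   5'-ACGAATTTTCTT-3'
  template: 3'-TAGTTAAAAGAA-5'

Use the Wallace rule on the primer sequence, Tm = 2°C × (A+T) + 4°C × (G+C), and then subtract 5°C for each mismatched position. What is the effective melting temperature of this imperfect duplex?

Primer base counts: A=3, T=6, G=1, C=2 → A+T=9, G+C=3
Perfect-match Tm = 2(9) + 4(3) = 18 + 12 = 30°C
Mismatches (positions where the bases are not complementary): 2 (at positions 2, 3)
Effective Tm = 30 − 2×5 = 30 − 10 = 20°C

20°C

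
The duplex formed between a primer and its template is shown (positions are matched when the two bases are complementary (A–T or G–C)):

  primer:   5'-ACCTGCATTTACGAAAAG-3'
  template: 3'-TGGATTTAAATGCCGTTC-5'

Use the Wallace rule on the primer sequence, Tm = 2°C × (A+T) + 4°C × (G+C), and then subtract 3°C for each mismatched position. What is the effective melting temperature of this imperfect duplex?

Primer base counts: A=7, T=4, G=3, C=4 → A+T=11, G+C=7
Perfect-match Tm = 2(11) + 4(7) = 22 + 28 = 50°C
Mismatches (positions where the bases are not complementary): 4 (at positions 5, 6, 14, 15)
Effective Tm = 50 − 4×3 = 50 − 12 = 38°C

38°C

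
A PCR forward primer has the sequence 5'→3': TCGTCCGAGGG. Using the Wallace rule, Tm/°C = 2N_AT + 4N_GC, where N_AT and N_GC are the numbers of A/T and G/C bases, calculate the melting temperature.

38°C

Counting bases: A=1, G=5, C=3, T=2
A+T = 3, G+C = 8
Tm = 2×3 + 4×8 = 38°C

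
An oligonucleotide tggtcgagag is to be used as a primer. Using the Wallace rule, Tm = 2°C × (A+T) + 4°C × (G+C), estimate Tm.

Counting bases: A=2, G=5, T=2, C=1
AT pairs contribute 4, GC pairs contribute 6.
Tm = 2(4) + 4(6) = 8 + 24 = 32°C

32°C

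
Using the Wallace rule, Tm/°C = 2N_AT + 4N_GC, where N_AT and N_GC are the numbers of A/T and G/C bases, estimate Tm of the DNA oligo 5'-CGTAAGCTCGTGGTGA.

50°C

Base counts: C=3, A=3, T=4, G=6
So N_AT = 7 and N_GC = 9.
Tm = 2×7 + 4×9 = 50°C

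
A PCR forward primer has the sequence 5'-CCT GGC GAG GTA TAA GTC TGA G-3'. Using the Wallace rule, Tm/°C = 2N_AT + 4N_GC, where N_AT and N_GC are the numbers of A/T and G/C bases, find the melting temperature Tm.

68°C

Counting bases: G=8, C=4, T=5, A=5
AT pairs contribute 10, GC pairs contribute 12.
Tm = 2×10 + 4×12 = 68°C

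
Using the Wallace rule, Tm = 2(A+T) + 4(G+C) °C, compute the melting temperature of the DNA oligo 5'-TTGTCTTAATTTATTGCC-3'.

46°C

Counting bases: C=3, G=2, A=3, T=10
AT pairs contribute 13, GC pairs contribute 5.
Tm = 4·5 + 2·13 = 20 + 26 = 46°C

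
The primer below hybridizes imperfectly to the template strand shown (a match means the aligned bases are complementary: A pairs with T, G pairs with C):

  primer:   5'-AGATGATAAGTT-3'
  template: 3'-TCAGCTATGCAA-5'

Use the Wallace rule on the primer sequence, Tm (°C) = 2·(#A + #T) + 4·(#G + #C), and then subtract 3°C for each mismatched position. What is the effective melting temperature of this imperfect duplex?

21°C

Primer base counts: A=5, T=4, G=3, C=0 → A+T=9, G+C=3
Perfect-match Tm = 2(9) + 4(3) = 18 + 12 = 30°C
Mismatches (positions where the bases are not complementary): 3 (at positions 3, 4, 9)
Effective Tm = 30 − 3×3 = 30 − 9 = 21°C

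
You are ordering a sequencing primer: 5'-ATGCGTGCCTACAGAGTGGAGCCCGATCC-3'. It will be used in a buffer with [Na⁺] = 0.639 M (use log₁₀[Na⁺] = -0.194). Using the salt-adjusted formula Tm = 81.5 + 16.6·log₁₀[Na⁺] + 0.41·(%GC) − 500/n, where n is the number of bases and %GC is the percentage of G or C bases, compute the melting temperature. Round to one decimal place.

86.5°C

Length n = 29. Scanning the sequence gives A=6, C=9, G=9, T=5.
G+C = 18, so %GC = 18/29 × 100 = 62.069%
Salt term: 16.6 × (-0.194) = -3.22
GC term: 0.41 × 62.069 = 25.448; length term: −500/29 = −17.241
Tm = 81.5 + (-3.22) + 25.448 − 17.241 = 86.487 → 86.5°C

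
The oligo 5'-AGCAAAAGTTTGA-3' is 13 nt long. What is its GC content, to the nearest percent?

31%

A=6, C=1, G=3, T=3
G+C = 3 + 1 = 4 out of 13 bases
%GC = 4/13 × 100 = 30.77% ≈ 31%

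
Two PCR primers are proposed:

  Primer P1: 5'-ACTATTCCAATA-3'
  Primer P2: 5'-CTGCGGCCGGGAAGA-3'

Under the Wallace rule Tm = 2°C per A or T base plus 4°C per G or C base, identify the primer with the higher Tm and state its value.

Primer P1: A+T=9, G+C=3 → Tm = 2(9)+4(3) = 30°C
Primer P2: A+T=4, G+C=11 → Tm = 2(4)+4(11) = 52°C
30°C vs 52°C → primer P2 is higher.

Primer P2, 52°C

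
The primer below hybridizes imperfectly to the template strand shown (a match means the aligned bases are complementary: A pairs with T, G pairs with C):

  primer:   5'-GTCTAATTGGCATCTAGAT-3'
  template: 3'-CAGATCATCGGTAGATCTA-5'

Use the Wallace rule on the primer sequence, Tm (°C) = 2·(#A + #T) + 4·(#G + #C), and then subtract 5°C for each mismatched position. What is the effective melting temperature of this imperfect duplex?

37°C

Primer base counts: A=5, T=7, G=4, C=3 → A+T=12, G+C=7
Perfect-match Tm = 2(12) + 4(7) = 24 + 28 = 52°C
Mismatches (positions where the bases are not complementary): 3 (at positions 6, 8, 10)
Effective Tm = 52 − 3×5 = 52 − 15 = 37°C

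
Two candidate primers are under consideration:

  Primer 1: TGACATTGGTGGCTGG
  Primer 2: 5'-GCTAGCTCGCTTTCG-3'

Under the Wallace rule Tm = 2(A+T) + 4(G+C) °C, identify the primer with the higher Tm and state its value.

Primer 1, 50°C

Primer 1: A+T=7, G+C=9 → Tm = 2(7)+4(9) = 50°C
Primer 2: A+T=6, G+C=9 → Tm = 2(6)+4(9) = 48°C
50°C vs 48°C → primer 1 is higher.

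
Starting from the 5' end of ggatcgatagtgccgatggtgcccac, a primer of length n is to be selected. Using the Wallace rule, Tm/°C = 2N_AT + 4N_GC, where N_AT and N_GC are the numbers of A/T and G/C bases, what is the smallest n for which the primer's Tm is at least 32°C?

n = 11

First 10 bases: GGATCGATAG → Tm = 30°C (< 32°C)
First 11 bases: GGATCGATAGT → Tm = 32°C (≥ 32°C)
Each additional base adds 2°C (A/T) or 4°C (G/C), so Tm is non-decreasing in n; n = 11 is the first length to reach 32°C.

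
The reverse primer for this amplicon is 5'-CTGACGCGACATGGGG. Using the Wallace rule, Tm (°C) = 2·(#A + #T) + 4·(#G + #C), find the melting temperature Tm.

54°C

Base counts: T=2, C=4, G=7, A=3
So N_AT = 5 and N_GC = 11.
Tm = 2(5) + 4(11) = 10 + 44 = 54°C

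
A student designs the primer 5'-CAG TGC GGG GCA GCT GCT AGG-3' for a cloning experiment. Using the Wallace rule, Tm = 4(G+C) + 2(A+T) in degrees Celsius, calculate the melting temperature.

Counting bases: G=10, C=5, A=3, T=3
AT pairs contribute 6, GC pairs contribute 15.
Tm = 2×6 + 4×15 = 72°C

72°C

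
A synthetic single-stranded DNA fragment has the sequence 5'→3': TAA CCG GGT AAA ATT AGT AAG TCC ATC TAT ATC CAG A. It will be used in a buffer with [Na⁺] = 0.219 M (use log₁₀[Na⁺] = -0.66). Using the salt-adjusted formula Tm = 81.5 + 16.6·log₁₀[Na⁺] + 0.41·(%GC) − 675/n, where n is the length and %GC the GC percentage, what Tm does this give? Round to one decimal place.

Length n = 37. G=6, T=10, A=14, C=7
G+C = 13, so %GC = 13/37 × 100 = 35.135%
Salt term: 16.6 × (-0.66) = -10.956
GC term: 0.41 × 35.135 = 14.405; length term: −675/37 = −18.243
Tm = 81.5 + (-10.956) + 14.405 − 18.243 = 66.706 → 66.7°C

66.7°C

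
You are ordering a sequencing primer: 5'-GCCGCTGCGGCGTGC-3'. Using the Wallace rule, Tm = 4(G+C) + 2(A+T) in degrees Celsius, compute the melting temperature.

56°C

Base counts: C=6, T=2, A=0, G=7
AT pairs contribute 2, GC pairs contribute 13.
Tm = 4·13 + 2·2 = 52 + 4 = 56°C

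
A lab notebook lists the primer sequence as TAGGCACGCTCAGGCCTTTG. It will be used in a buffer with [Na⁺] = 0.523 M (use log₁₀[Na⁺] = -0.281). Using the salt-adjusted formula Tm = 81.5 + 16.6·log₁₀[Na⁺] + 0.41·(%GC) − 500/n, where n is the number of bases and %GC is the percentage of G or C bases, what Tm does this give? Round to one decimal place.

Length n = 20. Scanning the sequence gives A=3, C=6, T=5, G=6.
G+C = 12, so %GC = 12/20 × 100 = 60%
Salt term: 16.6 × (-0.281) = -4.665
GC term: 0.41 × 60 = 24.6; length term: −500/20 = −25
Tm = 81.5 + (-4.665) + 24.6 − 25 = 76.435 → 76.4°C

76.4°C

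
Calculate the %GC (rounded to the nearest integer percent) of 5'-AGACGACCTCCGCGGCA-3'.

71%

A=4, T=1, G=5, C=7
G+C = 5 + 7 = 12 out of 17 bases
%GC = 12/17 × 100 = 70.59% ≈ 71%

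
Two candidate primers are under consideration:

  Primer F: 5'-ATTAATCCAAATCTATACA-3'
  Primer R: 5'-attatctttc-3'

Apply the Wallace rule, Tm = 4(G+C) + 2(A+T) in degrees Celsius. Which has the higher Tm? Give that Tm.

Primer F: A+T=15, G+C=4 → Tm = 2(15)+4(4) = 46°C
Primer R: A+T=8, G+C=2 → Tm = 2(8)+4(2) = 24°C
46°C vs 24°C → primer F is higher.

Primer F, 46°C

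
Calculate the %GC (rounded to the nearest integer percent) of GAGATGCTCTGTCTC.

Scanning the sequence gives C=4, A=2, G=4, T=5.
G+C = 4 + 4 = 8 out of 15 bases
%GC = 8/15 × 100 = 53.33% ≈ 53%

53%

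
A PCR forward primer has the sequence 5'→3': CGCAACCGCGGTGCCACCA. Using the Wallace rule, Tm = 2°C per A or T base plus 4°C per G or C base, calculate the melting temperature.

66°C

A=4, T=1, G=5, C=9
So N_AT = 5 and N_GC = 14.
Tm = 2(5) + 4(14) = 10 + 56 = 66°C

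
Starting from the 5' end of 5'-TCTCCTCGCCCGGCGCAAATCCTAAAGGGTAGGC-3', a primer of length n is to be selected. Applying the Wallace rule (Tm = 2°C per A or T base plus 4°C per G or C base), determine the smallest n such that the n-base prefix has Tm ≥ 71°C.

n = 22

First 21 bases: TCTCCTCGCCCGGCGCAAATC → Tm = 70°C (< 71°C)
First 22 bases: TCTCCTCGCCCGGCGCAAATCC → Tm = 74°C (≥ 71°C)
Each additional base adds 2°C (A/T) or 4°C (G/C), so Tm is non-decreasing in n; n = 22 is the first length to reach 71°C.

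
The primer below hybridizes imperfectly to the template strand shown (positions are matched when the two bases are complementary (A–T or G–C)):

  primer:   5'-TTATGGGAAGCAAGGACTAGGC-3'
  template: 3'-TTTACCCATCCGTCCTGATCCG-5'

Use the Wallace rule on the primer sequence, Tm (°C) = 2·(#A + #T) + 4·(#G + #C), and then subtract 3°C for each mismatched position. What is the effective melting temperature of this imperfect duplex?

51°C

Primer base counts: A=7, T=4, G=8, C=3 → A+T=11, G+C=11
Perfect-match Tm = 2(11) + 4(11) = 22 + 44 = 66°C
Mismatches (positions where the bases are not complementary): 5 (at positions 1, 2, 8, 11, 12)
Effective Tm = 66 − 5×3 = 66 − 15 = 51°C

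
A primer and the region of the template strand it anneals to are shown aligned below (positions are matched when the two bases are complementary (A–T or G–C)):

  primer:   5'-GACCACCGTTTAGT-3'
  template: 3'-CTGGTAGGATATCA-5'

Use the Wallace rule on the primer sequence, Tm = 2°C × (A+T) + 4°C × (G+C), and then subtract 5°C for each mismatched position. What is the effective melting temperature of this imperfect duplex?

Primer base counts: A=3, T=4, G=3, C=4 → A+T=7, G+C=7
Perfect-match Tm = 2(7) + 4(7) = 14 + 28 = 42°C
Mismatches (positions where the bases are not complementary): 3 (at positions 6, 8, 10)
Effective Tm = 42 − 3×5 = 42 − 15 = 27°C

27°C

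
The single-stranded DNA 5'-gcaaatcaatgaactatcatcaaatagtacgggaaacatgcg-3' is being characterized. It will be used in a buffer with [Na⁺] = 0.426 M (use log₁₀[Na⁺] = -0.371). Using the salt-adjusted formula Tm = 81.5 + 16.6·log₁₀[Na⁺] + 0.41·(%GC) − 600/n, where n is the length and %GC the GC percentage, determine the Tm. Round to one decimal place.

76.7°C

Length n = 42. Counting bases: A=18, T=8, G=8, C=8
G+C = 16, so %GC = 16/42 × 100 = 38.095%
Salt term: 16.6 × (-0.371) = -6.159
GC term: 0.41 × 38.095 = 15.619; length term: −600/42 = −14.286
Tm = 81.5 + (-6.159) + 15.619 − 14.286 = 76.674 → 76.7°C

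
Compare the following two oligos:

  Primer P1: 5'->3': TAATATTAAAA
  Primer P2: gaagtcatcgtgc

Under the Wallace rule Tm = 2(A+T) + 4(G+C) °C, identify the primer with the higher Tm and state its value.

Primer P1: A+T=11, G+C=0 → Tm = 2(11)+4(0) = 22°C
Primer P2: A+T=6, G+C=7 → Tm = 2(6)+4(7) = 40°C
22°C vs 40°C → primer P2 is higher.

Primer P2, 40°C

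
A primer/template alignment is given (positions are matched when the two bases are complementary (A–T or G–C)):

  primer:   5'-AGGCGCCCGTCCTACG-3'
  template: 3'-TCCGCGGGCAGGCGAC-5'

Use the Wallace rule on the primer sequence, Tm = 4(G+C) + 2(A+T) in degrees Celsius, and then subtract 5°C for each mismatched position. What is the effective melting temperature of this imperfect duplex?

41°C

Primer base counts: A=2, T=2, G=5, C=7 → A+T=4, G+C=12
Perfect-match Tm = 2(4) + 4(12) = 8 + 48 = 56°C
Mismatches (positions where the bases are not complementary): 3 (at positions 13, 14, 15)
Effective Tm = 56 − 3×5 = 56 − 15 = 41°C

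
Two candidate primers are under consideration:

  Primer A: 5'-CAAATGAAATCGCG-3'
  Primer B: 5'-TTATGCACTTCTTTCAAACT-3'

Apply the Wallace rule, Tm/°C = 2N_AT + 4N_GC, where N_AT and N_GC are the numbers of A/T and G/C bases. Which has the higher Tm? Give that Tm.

Primer A: A+T=8, G+C=6 → Tm = 2(8)+4(6) = 40°C
Primer B: A+T=14, G+C=6 → Tm = 2(14)+4(6) = 52°C
40°C vs 52°C → primer B is higher.

Primer B, 52°C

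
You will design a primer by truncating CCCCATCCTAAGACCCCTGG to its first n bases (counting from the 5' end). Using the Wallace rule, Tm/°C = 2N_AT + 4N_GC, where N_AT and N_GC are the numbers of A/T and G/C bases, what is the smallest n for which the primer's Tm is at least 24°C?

n = 7

First 6 bases: CCCCAT → Tm = 20°C (< 24°C)
First 7 bases: CCCCATC → Tm = 24°C (≥ 24°C)
Since every base adds ≥2°C, Tm only increases with n, so the threshold is first crossed at n = 7.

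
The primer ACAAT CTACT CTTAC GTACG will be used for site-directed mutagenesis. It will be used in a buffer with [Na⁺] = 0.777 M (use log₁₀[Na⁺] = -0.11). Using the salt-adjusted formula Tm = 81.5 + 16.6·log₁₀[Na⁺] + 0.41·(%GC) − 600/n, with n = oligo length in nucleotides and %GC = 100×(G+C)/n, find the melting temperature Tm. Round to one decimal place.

Length n = 20. T=6, A=6, G=2, C=6
G+C = 8, so %GC = 8/20 × 100 = 40%
Salt term: 16.6 × (-0.11) = -1.826
GC term: 0.41 × 40 = 16.4; length term: −600/20 = −30
Tm = 81.5 + (-1.826) + 16.4 − 30 = 66.074 → 66.1°C

66.1°C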